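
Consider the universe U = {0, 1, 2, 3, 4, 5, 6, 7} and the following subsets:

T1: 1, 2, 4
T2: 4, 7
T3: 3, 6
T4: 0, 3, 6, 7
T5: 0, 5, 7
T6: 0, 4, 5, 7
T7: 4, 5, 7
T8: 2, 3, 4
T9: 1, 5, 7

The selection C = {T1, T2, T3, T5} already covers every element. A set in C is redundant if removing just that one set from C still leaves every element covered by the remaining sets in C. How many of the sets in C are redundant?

Drop T1: 1, 2 uncovered — not redundant.
Drop T2: the rest still cover every element — redundant.
Drop T3: 3, 6 uncovered — not redundant.
Drop T5: 0, 5 uncovered — not redundant.
1 redundant: T2.

1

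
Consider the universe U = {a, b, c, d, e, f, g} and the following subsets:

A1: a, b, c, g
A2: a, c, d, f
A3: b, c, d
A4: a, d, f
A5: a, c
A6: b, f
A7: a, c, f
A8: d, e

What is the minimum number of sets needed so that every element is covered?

A1, A2, A8 together cover {a, b, c, d, e, f, g} — every element.
No 2 of the 8 sets cover everything (all 28 pairs fall short), so 3 is minimum.

3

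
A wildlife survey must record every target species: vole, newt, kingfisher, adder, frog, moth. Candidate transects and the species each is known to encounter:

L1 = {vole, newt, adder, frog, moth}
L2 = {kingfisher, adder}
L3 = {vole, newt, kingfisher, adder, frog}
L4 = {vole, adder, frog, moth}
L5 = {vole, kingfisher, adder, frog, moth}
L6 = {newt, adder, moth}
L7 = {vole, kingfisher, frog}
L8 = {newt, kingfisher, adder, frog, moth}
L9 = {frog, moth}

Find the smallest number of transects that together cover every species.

2

L1, L2 together cover {vole, newt, kingfisher, adder, frog, moth} — every species.
No single transect contains all 6 species, so 2 is optimal.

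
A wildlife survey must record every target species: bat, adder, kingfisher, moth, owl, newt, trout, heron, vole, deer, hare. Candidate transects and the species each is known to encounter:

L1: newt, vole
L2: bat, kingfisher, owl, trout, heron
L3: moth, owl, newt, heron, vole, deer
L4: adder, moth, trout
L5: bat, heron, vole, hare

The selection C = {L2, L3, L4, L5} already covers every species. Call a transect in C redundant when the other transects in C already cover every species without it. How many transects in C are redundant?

Drop L2: kingfisher uncovered — not redundant.
Drop L3: newt, deer uncovered — not redundant.
Drop L4: adder uncovered — not redundant.
Drop L5: hare uncovered — not redundant.
None of the transects in C is redundant.

0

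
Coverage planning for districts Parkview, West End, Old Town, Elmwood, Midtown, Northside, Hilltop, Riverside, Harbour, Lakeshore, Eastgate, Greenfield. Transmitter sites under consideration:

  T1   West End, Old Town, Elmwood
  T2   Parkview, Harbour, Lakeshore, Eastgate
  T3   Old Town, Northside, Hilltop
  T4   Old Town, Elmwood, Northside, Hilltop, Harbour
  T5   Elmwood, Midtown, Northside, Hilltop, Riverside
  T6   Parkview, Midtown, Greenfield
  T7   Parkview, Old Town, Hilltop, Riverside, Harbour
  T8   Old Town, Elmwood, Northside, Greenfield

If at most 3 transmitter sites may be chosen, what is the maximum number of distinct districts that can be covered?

11

Choosing T1, T2, T5 covers {Parkview, West End, Old Town, Elmwood, Midtown, Northside, Hilltop, Riverside, Harbour, Lakeshore, Eastgate} — 11 districts.
No choice of 3 transmitter sites does better; here Greenfield is left uncovered.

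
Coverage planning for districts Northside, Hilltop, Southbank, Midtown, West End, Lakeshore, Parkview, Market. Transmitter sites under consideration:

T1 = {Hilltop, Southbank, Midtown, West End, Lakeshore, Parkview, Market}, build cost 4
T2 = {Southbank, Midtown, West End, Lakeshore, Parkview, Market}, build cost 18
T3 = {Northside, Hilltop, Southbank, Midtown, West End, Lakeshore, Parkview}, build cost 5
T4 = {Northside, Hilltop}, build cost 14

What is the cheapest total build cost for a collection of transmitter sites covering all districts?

T1, T3 cover every district at build cost 4 + 5 = 9.
Any cover uses at least 2 transmitter sites; among all covering selections none totals below 9.

9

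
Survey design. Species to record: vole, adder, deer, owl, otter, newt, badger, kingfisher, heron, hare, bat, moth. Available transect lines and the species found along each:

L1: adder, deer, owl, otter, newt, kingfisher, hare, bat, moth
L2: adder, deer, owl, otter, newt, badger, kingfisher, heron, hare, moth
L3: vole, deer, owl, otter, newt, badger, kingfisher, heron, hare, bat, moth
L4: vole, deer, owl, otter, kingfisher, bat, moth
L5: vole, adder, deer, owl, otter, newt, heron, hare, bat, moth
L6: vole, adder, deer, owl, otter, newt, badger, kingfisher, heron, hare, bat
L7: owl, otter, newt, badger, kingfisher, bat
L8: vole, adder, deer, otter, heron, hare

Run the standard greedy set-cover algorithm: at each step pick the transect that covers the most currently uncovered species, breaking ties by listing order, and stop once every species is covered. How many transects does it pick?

2

Pick 1: L3 covers 11 new species (vole, deer, owl, otter, newt, badger, kingfisher, heron, hare, bat, moth).
Pick 2: L1 covers 1 new species (adder).
Greedy uses 2 transects.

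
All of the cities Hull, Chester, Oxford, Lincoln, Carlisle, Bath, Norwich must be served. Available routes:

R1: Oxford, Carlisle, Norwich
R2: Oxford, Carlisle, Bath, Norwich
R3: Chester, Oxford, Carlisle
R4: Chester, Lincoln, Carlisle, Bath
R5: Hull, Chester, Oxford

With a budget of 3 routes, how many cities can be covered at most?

7

Choosing R1, R4, R5 covers {Hull, Chester, Oxford, Lincoln, Carlisle, Bath, Norwich} — 7 cities.
That is all 7 cities.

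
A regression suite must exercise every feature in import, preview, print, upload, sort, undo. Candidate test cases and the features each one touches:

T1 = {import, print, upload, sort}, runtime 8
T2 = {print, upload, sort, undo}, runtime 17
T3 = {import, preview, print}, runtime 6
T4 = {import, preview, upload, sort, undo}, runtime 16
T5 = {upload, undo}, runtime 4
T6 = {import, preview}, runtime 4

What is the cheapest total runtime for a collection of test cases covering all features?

T1, T5, T6 cover every feature at runtime 8 + 4 + 4 = 16.
Any cover uses at least 2 test cases; among all covering selections none totals below 16.

16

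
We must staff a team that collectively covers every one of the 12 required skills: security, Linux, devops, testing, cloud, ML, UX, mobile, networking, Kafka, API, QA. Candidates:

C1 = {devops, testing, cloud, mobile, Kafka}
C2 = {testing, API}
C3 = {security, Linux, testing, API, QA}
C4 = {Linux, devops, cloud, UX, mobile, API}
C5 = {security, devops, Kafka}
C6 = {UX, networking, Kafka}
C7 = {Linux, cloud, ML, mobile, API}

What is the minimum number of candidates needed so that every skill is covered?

C1, C3, C6, C7 together cover {security, Linux, devops, testing, cloud, ML, UX, mobile, networking, Kafka, API, QA} — every skill.
No 3 of the 7 candidates cover everything (all 35 triples fall short), so 4 is minimum.

4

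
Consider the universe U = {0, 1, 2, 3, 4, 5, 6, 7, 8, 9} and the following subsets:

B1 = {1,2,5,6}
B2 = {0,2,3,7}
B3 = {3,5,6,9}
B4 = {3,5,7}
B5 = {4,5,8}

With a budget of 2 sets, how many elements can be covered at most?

Choosing B1, B2 covers {0, 1, 2, 3, 5, 6, 7} — 7 elements.
No choice of 2 sets does better; here 4, 8, 9 are left uncovered.

7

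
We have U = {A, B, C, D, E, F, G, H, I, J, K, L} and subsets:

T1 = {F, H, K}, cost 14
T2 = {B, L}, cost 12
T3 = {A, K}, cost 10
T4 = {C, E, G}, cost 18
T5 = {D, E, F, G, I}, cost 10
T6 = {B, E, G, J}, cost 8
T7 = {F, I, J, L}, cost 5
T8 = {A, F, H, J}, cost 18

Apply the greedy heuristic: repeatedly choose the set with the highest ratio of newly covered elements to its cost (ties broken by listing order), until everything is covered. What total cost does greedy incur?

Pick 1: T7 adds 4 new (F, I, J, L) at cost 5 (ratio 4/5).
Pick 2: T6 adds 3 new (B, E, G) at cost 8 (ratio 3/8).
Pick 3: T3 adds 2 new (A, K) at cost 10 (ratio 2/10).
Pick 4: T5 adds 1 new (D) at cost 10 (ratio 1/10).
Pick 5: T1 adds 1 new (H) at cost 14 (ratio 1/14).
Pick 6: T4 adds 1 new (C) at cost 18 (ratio 1/18).
Greedy total cost: 5 + 8 + 10 + 10 + 14 + 18 = 65.

65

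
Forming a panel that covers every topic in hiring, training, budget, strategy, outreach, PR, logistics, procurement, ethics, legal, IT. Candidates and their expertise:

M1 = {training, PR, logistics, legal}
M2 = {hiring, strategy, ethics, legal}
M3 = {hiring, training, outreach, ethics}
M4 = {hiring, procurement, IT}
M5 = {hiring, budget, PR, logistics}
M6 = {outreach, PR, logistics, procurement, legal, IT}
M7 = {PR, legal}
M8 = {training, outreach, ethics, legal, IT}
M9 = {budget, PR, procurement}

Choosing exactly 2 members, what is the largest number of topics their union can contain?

9

Choosing M2, M6 covers {hiring, strategy, outreach, PR, logistics, procurement, ethics, legal, IT} — 9 topics.
No choice of 2 members does better; here training, budget are left uncovered.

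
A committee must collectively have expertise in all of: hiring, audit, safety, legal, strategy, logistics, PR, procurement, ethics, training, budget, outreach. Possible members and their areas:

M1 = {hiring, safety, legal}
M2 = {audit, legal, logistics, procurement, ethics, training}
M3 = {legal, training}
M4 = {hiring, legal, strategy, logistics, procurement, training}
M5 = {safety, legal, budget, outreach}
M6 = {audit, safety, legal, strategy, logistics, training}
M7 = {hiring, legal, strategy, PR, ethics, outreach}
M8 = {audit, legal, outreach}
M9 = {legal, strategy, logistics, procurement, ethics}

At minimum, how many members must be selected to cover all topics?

M2, M5, M7 together cover {hiring, audit, safety, legal, strategy, logistics, PR, procurement, ethics, training, budget, outreach} — every topic.
No 2 of the 9 members cover everything (all 36 pairs fall short), so 3 is minimum.

3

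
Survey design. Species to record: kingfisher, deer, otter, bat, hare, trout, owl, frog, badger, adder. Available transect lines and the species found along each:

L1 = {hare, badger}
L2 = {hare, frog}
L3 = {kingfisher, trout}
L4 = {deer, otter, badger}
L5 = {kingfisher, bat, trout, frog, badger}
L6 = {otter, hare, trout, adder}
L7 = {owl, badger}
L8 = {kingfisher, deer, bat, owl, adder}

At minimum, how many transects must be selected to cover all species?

L5, L6, L8 together cover {kingfisher, deer, otter, bat, hare, trout, owl, frog, badger, adder} — every species.
No 2 of the 8 transects cover everything (all 28 pairs fall short), so 3 is minimum.

3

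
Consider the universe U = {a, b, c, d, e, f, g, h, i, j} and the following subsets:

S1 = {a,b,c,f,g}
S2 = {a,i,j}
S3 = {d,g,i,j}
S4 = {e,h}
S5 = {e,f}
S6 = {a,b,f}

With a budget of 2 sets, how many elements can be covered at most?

Choosing S1, S3 covers {a, b, c, d, f, g, i, j} — 8 elements.
No choice of 2 sets does better; here e, h are left uncovered.

8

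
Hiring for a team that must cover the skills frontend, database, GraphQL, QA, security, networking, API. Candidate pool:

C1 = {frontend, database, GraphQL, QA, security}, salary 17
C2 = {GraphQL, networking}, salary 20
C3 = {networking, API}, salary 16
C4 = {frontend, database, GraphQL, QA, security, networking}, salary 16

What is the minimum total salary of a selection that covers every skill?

C3, C4 cover every skill at salary 16 + 16 = 32.
Any cover uses at least 2 candidates; among all covering selections none totals below 32.

32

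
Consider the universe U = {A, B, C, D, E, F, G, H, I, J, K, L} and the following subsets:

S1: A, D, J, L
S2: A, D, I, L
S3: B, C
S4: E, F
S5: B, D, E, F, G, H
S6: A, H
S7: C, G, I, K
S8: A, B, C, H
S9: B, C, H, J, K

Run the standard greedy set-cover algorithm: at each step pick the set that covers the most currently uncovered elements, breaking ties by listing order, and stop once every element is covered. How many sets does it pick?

3

Pick 1: S5 covers 6 new elements (B, D, E, F, G, H).
Pick 2: S1 covers 3 new elements (A, J, L).
Pick 3: S7 covers 3 new elements (C, I, K).
Greedy uses 3 sets.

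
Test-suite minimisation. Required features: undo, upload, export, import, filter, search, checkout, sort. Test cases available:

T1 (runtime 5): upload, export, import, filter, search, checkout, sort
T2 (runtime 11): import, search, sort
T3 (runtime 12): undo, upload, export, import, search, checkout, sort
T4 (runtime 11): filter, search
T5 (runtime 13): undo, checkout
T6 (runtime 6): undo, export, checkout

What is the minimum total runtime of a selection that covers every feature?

11

T1, T6 cover every feature at runtime 5 + 6 = 11.
Any cover uses at least 2 test cases; among all covering selections none totals below 11.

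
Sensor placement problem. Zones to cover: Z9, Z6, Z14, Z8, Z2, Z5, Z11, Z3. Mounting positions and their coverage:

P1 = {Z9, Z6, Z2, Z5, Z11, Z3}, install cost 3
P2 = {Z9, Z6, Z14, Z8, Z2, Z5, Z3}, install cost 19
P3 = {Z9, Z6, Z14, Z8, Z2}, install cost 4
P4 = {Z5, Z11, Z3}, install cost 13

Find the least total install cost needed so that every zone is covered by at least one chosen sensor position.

7

P1, P3 cover every zone at install cost 3 + 4 = 7.
Any cover uses at least 2 sensor positions; among all covering selections none totals below 7.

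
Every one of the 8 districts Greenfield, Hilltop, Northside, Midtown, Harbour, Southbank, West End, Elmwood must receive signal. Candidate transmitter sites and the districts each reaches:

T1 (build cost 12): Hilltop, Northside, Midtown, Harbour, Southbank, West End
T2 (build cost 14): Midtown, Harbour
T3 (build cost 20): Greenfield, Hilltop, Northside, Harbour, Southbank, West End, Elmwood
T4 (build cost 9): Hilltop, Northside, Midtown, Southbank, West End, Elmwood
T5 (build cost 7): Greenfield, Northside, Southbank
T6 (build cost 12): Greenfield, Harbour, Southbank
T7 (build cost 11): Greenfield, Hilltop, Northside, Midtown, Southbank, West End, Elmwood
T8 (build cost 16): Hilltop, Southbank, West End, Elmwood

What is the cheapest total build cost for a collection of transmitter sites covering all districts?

T4, T6 cover every district at build cost 9 + 12 = 21.
Any cover uses at least 2 transmitter sites; among all covering selections none totals below 21.

21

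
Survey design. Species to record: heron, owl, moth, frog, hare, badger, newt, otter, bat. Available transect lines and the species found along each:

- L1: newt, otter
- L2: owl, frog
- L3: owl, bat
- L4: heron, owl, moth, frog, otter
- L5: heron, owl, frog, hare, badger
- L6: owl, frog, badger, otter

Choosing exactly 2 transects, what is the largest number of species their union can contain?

7

Choosing L1, L5 covers {heron, owl, frog, hare, badger, newt, otter} — 7 species.
No choice of 2 transects does better; here moth, bat are left uncovered.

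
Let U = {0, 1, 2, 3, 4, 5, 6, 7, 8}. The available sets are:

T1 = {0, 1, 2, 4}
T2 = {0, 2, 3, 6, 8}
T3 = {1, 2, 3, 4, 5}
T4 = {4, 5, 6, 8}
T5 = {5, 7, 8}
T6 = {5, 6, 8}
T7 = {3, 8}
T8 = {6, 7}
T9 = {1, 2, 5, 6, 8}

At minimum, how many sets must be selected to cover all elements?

3

T1, T2, T5 together cover {0, 1, 2, 3, 4, 5, 6, 7, 8} — every element.
No 2 of the 9 sets cover everything (all 36 pairs fall short), so 3 is minimum.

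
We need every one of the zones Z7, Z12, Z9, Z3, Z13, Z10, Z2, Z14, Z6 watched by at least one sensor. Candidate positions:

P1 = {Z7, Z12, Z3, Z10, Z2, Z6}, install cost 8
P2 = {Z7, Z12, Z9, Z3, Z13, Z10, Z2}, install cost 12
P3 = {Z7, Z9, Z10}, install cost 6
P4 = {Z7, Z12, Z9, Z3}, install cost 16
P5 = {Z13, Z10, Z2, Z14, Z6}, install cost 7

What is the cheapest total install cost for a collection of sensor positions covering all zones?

P2, P5 cover every zone at install cost 12 + 7 = 19.
Any cover uses at least 2 sensor positions; among all covering selections none totals below 19.
Greedy by coverage-per-install cost would pick P1, P5, P3 for 21 — worse than the optimum 19.

19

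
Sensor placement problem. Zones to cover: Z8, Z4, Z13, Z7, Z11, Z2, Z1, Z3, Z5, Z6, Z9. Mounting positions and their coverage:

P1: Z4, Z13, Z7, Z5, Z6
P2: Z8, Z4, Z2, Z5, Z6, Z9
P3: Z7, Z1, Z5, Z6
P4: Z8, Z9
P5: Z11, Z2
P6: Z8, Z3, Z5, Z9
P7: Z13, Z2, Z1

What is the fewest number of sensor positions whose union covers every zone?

4

P1, P3, P5, P6 together cover {Z8, Z4, Z13, Z7, Z11, Z2, Z1, Z3, Z5, Z6, Z9} — every zone.
No 3 of the 7 sensor positions cover everything (all 35 triples fall short), so 4 is minimum.
Greedy (largest uncovered first) would take P2, P1, P3, P5, P6 — 5 sensor positions — but 4 suffice.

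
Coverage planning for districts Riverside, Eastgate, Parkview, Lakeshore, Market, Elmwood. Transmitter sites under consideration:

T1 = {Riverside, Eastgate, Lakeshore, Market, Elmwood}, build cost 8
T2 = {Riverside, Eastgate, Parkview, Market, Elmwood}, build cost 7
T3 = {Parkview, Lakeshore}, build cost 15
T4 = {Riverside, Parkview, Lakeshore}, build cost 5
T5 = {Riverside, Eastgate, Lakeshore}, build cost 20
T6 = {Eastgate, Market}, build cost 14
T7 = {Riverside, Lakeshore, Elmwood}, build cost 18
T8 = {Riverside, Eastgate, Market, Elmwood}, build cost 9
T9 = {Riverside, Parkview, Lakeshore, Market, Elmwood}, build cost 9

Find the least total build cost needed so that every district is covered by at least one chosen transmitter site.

T2, T4 cover every district at build cost 7 + 5 = 12.
Any cover uses at least 2 transmitter sites; among all covering selections none totals below 12.

12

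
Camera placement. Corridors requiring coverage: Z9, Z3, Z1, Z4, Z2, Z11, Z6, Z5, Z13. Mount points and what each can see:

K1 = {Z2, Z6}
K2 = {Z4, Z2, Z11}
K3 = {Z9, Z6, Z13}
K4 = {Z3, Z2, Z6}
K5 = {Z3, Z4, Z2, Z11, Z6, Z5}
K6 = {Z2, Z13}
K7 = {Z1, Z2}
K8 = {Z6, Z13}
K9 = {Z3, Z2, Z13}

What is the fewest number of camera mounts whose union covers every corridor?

K3, K5, K7 together cover {Z9, Z3, Z1, Z4, Z2, Z11, Z6, Z5, Z13} — every corridor.
No 2 of the 9 camera mounts cover everything (all 36 pairs fall short), so 3 is minimum.

3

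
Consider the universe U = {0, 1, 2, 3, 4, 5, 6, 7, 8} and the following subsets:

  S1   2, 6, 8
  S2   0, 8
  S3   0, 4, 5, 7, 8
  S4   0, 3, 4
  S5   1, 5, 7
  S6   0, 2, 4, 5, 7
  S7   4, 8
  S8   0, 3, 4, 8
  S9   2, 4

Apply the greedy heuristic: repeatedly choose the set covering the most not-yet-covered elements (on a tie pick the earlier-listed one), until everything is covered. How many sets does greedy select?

Pick 1: S3 covers 5 new elements (0, 4, 5, 7, 8).
Pick 2: S1 covers 2 new elements (2, 6).
Pick 3: S4 covers 1 new elements (3).
Pick 4: S5 covers 1 new elements (1).
Greedy uses 4 sets. (The true minimum is 3.)

4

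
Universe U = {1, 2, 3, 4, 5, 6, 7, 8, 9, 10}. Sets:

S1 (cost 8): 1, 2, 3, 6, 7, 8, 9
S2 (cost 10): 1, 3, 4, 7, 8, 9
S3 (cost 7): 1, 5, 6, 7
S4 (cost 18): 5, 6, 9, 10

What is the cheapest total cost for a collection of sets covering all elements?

36

S1, S2, S4 cover every element at cost 8 + 10 + 18 = 36.
Any cover uses at least 3 sets; among all covering selections none totals below 36.
Greedy by coverage-per-cost would pick S1, S3, S2, S4 for 43 — worse than the optimum 36.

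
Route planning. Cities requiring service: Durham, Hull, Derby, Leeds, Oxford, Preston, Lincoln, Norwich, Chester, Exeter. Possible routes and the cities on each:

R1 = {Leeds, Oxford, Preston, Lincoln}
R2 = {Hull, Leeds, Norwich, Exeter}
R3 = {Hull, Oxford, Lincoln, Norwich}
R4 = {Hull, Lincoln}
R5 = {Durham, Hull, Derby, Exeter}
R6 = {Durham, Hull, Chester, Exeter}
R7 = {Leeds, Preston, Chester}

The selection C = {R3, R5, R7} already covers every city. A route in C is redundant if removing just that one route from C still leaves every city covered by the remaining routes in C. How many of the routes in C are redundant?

0

Drop R3: Oxford, Lincoln, Norwich uncovered — not redundant.
Drop R5: Durham, Derby, Exeter uncovered — not redundant.
Drop R7: Leeds, Preston, Chester uncovered — not redundant.
None of the routes in C is redundant.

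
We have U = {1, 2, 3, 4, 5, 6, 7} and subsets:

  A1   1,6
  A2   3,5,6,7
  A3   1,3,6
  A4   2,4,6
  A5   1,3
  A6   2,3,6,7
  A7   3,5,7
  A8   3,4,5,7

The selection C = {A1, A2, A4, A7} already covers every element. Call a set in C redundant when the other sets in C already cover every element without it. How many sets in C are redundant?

Drop A1: 1 uncovered — not redundant.
Drop A2: the rest still cover every element — redundant.
Drop A4: 2, 4 uncovered — not redundant.
Drop A7: the rest still cover every element — redundant.
2 redundant: A2, A7.

2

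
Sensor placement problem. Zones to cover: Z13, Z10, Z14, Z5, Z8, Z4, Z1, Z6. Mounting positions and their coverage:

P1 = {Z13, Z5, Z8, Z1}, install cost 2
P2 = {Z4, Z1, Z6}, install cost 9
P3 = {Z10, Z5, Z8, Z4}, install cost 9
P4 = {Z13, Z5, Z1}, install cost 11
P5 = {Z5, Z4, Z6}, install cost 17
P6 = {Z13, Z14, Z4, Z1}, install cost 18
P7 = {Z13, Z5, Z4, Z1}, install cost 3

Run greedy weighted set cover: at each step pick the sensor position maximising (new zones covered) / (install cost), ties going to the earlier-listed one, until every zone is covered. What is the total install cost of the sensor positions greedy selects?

41

Pick 1: P1 adds 4 new (Z13, Z5, Z8, Z1) at install cost 2 (ratio 4/2).
Pick 2: P7 adds 1 new (Z4) at install cost 3 (ratio 1/3).
Pick 3: P2 adds 1 new (Z6) at install cost 9 (ratio 1/9).
Pick 4: P3 adds 1 new (Z10) at install cost 9 (ratio 1/9).
Pick 5: P6 adds 1 new (Z14) at install cost 18 (ratio 1/18).
Greedy total install cost: 2 + 3 + 9 + 9 + 18 = 41. (The true optimum is 36, so greedy overshoots here.)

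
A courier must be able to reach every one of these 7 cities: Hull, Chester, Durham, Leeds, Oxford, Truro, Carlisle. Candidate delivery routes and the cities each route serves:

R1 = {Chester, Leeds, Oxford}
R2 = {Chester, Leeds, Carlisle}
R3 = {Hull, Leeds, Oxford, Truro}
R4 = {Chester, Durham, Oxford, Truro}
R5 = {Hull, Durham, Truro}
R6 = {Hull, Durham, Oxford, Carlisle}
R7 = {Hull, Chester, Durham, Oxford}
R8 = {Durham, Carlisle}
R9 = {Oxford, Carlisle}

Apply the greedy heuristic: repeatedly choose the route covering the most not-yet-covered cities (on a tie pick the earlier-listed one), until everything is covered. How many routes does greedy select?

3

Pick 1: R3 covers 4 new cities (Hull, Leeds, Oxford, Truro).
Pick 2: R2 covers 2 new cities (Chester, Carlisle).
Pick 3: R4 covers 1 new cities (Durham).
Greedy uses 3 routes.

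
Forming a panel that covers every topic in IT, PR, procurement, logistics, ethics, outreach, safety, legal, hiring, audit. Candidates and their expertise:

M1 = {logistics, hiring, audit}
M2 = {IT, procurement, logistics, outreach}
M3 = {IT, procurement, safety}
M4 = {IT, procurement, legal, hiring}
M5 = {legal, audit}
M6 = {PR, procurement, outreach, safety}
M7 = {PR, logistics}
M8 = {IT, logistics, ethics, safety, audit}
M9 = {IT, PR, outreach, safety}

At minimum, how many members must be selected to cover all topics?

M4, M6, M8 together cover {IT, PR, procurement, logistics, ethics, outreach, safety, legal, hiring, audit} — every topic.
No 2 of the 9 members cover everything (all 36 pairs fall short), so 3 is minimum.

3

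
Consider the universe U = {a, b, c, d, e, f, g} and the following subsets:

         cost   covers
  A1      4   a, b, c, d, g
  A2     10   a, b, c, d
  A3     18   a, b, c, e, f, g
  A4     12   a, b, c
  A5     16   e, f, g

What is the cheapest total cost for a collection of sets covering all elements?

A1, A5 cover every element at cost 4 + 16 = 20.
Any cover uses at least 2 sets; among all covering selections none totals below 20.

20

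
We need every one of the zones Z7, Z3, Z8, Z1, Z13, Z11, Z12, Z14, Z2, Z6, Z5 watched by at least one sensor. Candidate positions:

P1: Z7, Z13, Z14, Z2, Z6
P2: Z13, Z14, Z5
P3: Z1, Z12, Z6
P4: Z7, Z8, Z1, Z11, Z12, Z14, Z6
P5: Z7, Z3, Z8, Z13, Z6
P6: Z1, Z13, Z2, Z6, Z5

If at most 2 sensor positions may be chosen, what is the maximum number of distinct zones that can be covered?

Choosing P4, P6 covers {Z7, Z8, Z1, Z13, Z11, Z12, Z14, Z2, Z6, Z5} — 10 zones.
No choice of 2 sensor positions does better; here Z3 is left uncovered.

10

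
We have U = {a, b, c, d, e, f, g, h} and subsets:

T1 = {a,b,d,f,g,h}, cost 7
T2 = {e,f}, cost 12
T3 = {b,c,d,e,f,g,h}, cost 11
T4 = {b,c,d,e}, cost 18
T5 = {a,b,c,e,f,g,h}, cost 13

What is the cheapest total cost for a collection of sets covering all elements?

T1, T3 cover every element at cost 7 + 11 = 18.
Any cover uses at least 2 sets; among all covering selections none totals below 18.

18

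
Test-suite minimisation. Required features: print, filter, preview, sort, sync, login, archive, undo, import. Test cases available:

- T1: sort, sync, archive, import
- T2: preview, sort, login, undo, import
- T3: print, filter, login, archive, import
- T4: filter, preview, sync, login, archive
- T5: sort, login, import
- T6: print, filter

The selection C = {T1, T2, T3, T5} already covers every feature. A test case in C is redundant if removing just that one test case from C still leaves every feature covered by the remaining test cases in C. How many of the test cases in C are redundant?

1

Drop T1: sync uncovered — not redundant.
Drop T2: preview, undo uncovered — not redundant.
Drop T3: print, filter uncovered — not redundant.
Drop T5: the rest still cover every feature — redundant.
1 redundant: T5.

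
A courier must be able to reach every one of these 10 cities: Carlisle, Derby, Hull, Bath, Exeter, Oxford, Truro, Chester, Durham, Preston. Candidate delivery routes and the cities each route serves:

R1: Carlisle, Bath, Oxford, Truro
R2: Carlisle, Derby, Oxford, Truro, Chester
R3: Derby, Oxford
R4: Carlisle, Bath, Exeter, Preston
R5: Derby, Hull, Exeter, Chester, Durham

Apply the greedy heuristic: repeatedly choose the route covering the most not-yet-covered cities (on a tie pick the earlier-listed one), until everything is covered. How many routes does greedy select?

3

Pick 1: R2 covers 5 new cities (Carlisle, Derby, Oxford, Truro, Chester).
Pick 2: R4 covers 3 new cities (Bath, Exeter, Preston).
Pick 3: R5 covers 2 new cities (Hull, Durham).
Greedy uses 3 routes.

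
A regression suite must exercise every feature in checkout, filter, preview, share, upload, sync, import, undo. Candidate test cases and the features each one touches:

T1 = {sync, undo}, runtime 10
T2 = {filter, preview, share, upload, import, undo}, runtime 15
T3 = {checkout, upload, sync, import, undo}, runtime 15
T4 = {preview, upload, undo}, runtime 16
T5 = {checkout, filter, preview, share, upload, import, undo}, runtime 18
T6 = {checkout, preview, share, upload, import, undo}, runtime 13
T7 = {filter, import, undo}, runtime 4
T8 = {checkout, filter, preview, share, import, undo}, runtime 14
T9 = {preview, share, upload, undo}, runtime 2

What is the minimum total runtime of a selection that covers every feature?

21

T3, T7, T9 cover every feature at runtime 15 + 4 + 2 = 21.
Any cover uses at least 2 test cases; among all covering selections none totals below 21.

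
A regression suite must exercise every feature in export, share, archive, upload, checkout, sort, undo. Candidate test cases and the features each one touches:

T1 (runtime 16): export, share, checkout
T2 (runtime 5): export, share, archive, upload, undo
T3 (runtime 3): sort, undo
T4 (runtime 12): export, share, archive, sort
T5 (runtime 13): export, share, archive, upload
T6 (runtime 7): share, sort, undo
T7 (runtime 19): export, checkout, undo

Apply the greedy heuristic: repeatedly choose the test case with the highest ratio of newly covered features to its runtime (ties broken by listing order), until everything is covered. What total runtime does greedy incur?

24

Pick 1: T2 adds 5 new (export, share, archive, upload, undo) at runtime 5 (ratio 5/5).
Pick 2: T3 adds 1 new (sort) at runtime 3 (ratio 1/3).
Pick 3: T1 adds 1 new (checkout) at runtime 16 (ratio 1/16).
Greedy total runtime: 5 + 3 + 16 = 24.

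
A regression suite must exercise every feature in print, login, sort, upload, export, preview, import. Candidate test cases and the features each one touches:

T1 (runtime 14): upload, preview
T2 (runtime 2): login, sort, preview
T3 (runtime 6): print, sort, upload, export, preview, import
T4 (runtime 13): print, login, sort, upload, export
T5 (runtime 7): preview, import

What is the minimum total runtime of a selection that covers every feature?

T2, T3 cover every feature at runtime 2 + 6 = 8.
Any cover uses at least 2 test cases; among all covering selections none totals below 8.

8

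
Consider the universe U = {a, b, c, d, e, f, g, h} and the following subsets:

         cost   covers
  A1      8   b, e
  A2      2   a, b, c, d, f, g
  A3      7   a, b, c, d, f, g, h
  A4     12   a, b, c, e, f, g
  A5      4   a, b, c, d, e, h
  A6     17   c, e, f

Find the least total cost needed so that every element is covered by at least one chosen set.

A2, A5 cover every element at cost 2 + 4 = 6.
Any cover uses at least 2 sets; among all covering selections none totals below 6.

6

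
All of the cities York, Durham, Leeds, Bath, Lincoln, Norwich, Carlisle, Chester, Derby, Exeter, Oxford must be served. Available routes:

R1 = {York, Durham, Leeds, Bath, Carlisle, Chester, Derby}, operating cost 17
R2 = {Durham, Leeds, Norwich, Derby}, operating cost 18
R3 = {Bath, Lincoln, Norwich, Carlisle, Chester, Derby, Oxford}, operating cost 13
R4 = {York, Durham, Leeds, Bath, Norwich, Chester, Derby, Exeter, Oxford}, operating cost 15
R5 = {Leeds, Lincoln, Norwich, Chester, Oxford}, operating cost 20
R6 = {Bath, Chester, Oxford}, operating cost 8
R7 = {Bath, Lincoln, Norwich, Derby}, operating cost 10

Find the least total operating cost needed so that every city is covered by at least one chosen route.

28

R3, R4 cover every city at operating cost 13 + 15 = 28.
Any cover uses at least 2 routes; among all covering selections none totals below 28.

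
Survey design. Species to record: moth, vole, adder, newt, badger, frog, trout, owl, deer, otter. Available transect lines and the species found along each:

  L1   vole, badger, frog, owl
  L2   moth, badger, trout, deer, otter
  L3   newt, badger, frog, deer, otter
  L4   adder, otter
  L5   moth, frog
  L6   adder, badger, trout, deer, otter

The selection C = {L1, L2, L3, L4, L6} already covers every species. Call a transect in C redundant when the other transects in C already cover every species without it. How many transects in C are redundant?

2

Drop L1: vole, owl uncovered — not redundant.
Drop L2: moth uncovered — not redundant.
Drop L3: newt uncovered — not redundant.
Drop L4: the rest still cover every species — redundant.
Drop L6: the rest still cover every species — redundant.
2 redundant: L4, L6.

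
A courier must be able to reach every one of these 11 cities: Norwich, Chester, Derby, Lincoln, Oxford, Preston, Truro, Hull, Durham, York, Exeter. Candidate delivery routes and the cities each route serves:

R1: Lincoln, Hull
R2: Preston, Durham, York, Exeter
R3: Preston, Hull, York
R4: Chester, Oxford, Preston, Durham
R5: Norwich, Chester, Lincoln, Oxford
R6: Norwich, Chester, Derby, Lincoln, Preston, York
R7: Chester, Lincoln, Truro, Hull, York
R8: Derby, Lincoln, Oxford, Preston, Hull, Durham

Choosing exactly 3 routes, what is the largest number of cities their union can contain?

10

Choosing R2, R5, R7 covers {Norwich, Chester, Lincoln, Oxford, Preston, Truro, Hull, Durham, York, Exeter} — 10 cities.
No choice of 3 routes does better; here Derby is left uncovered.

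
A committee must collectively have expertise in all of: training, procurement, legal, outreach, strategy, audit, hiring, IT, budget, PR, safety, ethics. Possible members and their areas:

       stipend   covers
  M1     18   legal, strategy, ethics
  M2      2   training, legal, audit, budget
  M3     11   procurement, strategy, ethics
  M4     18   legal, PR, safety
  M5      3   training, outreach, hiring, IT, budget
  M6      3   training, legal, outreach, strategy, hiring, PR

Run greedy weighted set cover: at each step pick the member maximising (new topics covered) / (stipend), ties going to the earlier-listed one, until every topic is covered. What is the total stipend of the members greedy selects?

37

Pick 1: M2 adds 4 new (training, legal, audit, budget) at stipend 2 (ratio 4/2).
Pick 2: M6 adds 4 new (outreach, strategy, hiring, PR) at stipend 3 (ratio 4/3).
Pick 3: M5 adds 1 new (IT) at stipend 3 (ratio 1/3).
Pick 4: M3 adds 2 new (procurement, ethics) at stipend 11 (ratio 2/11).
Pick 5: M4 adds 1 new (safety) at stipend 18 (ratio 1/18).
Greedy total stipend: 2 + 3 + 3 + 11 + 18 = 37. (The true optimum is 34, so greedy overshoots here.)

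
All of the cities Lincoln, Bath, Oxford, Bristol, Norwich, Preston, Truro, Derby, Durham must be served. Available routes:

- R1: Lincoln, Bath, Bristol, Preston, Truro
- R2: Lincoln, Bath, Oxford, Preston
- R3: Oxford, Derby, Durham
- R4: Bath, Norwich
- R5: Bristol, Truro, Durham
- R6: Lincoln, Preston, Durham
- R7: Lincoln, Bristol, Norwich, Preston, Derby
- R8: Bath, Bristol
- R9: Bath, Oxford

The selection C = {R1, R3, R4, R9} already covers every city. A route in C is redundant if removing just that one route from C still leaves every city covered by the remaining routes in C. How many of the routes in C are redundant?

Drop R1: Lincoln, Bristol, Preston, Truro uncovered — not redundant.
Drop R3: Derby, Durham uncovered — not redundant.
Drop R4: Norwich uncovered — not redundant.
Drop R9: the rest still cover every city — redundant.
1 redundant: R9.

1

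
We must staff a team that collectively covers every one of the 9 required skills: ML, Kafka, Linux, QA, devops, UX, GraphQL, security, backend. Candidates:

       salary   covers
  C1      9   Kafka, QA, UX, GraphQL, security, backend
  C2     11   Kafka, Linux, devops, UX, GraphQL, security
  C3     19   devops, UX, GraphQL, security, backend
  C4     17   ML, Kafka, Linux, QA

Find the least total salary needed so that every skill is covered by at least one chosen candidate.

36

C3, C4 cover every skill at salary 19 + 17 = 36.
Any cover uses at least 2 candidates; among all covering selections none totals below 36.
Greedy by coverage-per-salary would pick C1, C2, C4 for 37 — worse than the optimum 36.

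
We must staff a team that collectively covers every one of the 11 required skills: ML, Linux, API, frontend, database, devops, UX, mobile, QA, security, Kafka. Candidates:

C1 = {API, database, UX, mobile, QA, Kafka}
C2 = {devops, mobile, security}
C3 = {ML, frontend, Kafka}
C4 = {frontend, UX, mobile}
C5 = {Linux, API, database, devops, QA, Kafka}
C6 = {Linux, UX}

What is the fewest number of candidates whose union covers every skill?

C1, C2, C3, C5 together cover {ML, Linux, API, frontend, database, devops, UX, mobile, QA, security, Kafka} — every skill.
No 3 of the 6 candidates cover everything (all 20 triples fall short), so 4 is minimum.

4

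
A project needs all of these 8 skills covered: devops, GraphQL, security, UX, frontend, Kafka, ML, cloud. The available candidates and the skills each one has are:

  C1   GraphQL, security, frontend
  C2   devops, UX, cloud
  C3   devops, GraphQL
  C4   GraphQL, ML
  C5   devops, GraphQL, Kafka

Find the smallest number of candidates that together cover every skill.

C1, C2, C4, C5 together cover {devops, GraphQL, security, UX, frontend, Kafka, ML, cloud} — every skill.
No 3 of the 5 candidates cover everything (all 10 triples fall short), so 4 is minimum.

4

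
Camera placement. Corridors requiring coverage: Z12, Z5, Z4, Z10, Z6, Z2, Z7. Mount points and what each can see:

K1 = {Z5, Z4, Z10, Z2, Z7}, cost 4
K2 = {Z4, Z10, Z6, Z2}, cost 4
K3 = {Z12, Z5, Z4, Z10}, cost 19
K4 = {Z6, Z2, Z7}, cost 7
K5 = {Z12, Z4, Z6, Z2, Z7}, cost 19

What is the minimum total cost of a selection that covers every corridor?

K1, K5 cover every corridor at cost 4 + 19 = 23.
Any cover uses at least 2 camera mounts; among all covering selections none totals below 23.
Greedy by coverage-per-cost would pick K1, K2, K3 for 27 — worse than the optimum 23.

23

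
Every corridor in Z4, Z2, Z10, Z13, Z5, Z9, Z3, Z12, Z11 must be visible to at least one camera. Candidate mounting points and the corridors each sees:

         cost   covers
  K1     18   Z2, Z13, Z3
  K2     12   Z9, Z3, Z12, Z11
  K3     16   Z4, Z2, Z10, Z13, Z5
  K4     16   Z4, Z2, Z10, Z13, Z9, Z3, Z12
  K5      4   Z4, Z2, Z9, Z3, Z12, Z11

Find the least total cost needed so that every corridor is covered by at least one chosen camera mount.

20

K3, K5 cover every corridor at cost 16 + 4 = 20.
Any cover uses at least 2 camera mounts; among all covering selections none totals below 20.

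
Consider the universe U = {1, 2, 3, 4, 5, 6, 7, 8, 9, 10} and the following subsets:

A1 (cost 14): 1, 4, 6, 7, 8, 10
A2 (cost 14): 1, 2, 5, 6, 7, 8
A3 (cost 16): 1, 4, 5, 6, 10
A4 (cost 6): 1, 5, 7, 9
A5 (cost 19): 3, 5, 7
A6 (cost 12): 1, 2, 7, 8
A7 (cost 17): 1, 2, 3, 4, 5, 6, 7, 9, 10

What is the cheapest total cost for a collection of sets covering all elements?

29

A6, A7 cover every element at cost 12 + 17 = 29.
Any cover uses at least 2 sets; among all covering selections none totals below 29.
Greedy by coverage-per-cost would pick A4, A7, A6 for 35 — worse than the optimum 29.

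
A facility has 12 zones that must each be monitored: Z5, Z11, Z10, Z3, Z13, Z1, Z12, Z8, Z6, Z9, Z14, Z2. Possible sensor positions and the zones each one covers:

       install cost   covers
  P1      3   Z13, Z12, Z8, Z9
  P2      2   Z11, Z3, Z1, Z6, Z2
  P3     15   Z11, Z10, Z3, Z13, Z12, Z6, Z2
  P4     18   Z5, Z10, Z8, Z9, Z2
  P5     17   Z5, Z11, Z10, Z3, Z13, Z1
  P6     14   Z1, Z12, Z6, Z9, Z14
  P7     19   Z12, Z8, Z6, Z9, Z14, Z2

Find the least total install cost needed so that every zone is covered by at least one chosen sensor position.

P5, P7 cover every zone at install cost 17 + 19 = 36.
Any cover uses at least 2 sensor positions; among all covering selections none totals below 36.

36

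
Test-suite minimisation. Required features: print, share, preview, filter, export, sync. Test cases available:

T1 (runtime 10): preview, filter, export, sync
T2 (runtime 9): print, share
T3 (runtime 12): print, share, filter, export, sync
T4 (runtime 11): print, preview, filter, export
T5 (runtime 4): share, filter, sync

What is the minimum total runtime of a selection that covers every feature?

15

T4, T5 cover every feature at runtime 11 + 4 = 15.
Any cover uses at least 2 test cases; among all covering selections none totals below 15.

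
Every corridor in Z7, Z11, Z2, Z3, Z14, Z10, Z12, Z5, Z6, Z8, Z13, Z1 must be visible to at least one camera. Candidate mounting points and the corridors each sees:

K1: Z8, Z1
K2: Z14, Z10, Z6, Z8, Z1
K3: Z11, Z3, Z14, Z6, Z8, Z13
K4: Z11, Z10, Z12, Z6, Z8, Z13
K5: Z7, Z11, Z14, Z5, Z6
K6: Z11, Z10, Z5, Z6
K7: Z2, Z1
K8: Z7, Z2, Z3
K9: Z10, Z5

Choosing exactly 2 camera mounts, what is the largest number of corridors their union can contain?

Choosing K4, K5 covers {Z7, Z11, Z14, Z10, Z12, Z5, Z6, Z8, Z13} — 9 corridors.
No choice of 2 camera mounts does better; here Z2, Z3, Z1 are left uncovered.

9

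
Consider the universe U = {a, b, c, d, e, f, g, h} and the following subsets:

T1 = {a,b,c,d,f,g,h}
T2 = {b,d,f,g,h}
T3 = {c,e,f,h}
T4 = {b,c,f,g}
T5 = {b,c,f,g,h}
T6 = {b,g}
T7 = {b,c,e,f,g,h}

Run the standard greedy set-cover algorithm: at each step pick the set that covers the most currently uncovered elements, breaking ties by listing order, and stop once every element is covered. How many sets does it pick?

Pick 1: T1 covers 7 new elements (a, b, c, d, f, g, h).
Pick 2: T3 covers 1 new elements (e).
Greedy uses 2 sets.

2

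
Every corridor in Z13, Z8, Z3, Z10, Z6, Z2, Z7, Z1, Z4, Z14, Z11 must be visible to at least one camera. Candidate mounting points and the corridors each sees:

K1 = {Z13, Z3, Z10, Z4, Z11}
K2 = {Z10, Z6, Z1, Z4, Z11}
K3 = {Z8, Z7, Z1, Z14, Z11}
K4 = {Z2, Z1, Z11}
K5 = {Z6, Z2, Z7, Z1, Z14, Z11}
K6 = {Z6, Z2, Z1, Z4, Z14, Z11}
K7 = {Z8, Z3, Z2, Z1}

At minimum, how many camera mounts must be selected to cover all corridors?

3

K1, K3, K5 together cover {Z13, Z8, Z3, Z10, Z6, Z2, Z7, Z1, Z4, Z14, Z11} — every corridor.
No 2 of the 7 camera mounts cover everything (all 21 pairs fall short), so 3 is minimum.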